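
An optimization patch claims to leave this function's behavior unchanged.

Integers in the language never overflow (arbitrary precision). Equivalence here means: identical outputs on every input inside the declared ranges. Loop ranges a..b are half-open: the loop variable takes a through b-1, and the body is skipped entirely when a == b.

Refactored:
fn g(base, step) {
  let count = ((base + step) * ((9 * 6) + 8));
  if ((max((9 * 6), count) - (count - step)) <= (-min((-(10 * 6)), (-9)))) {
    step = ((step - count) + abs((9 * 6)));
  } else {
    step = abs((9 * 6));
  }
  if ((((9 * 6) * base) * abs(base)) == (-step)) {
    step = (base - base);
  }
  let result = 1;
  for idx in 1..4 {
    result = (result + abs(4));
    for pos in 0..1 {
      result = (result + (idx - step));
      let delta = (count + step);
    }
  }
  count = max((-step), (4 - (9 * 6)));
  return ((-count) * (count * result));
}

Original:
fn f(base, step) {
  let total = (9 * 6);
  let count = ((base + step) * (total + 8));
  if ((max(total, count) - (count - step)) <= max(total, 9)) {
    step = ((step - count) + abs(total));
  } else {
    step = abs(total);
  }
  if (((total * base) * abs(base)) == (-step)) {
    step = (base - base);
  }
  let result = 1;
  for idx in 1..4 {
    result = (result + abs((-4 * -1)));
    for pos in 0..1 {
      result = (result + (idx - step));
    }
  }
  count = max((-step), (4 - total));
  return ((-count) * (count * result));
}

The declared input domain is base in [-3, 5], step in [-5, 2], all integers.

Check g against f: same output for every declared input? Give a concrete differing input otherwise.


Evaluate both at base=-2, step=2.
f: total := 54 | count := 0 | ((max(total, count) - (count - step)) <= max(total, 9)): false | step := 54 | (((total * base) * abs(base)) == (-step)): false | result := 1 | iter idx=1: | result := 5 | iter pos=0: | result := -48 | iter idx=2: | result := -44 | iter pos=0: | result := -96 | iter idx=3: | result := -92 | iter pos=0: | result := -143 | count := -50 | result 357500
g: count := 0 | ((max((9 * 6), count) - (count - step)) <= (-min((-(10 * 6)), (-9)))): true | step := 56 | ((((9 * 6) * base) * abs(base)) == (-step)): false | result := 1 | iter idx=1: | result := 5 | iter pos=0: | result := -50 | delta := 56 | iter idx=2: | result := -46 | iter pos=0: | result := -100 | delta := 56 | iter idx=3: | result := -96 | iter pos=0: | result := -149 | delta := 56 | count := -50 | result 372500
357500 != 372500, so the rewrite changes behavior.
verdict: not equivalent; witness: base=-2, step=2


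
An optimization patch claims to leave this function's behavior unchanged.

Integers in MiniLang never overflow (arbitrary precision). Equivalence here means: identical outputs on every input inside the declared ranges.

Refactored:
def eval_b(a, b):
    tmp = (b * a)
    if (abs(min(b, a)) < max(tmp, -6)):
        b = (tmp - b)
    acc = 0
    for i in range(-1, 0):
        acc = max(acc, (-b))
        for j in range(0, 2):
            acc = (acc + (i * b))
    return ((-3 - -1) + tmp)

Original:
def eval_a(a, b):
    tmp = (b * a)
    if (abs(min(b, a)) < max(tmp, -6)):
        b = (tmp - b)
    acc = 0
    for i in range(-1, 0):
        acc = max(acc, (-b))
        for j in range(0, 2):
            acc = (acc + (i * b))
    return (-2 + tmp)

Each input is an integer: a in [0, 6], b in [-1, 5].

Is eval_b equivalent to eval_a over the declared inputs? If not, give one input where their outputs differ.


Comparing the listings, the differences include: arithmetic usage differs; constant usage differs.
Spot check at a=2, b=4 — eval_a: tmp=8, then (abs(min(b, a)) < max(tmp, -6)) is true, then b=4, then acc=0, then (i=-1), then acc=0, then (j=0), then acc=-4, then (j=1), then acc=-8, then returns 6. eval_b: tmp=8, then (abs(min(b, a)) < max(tmp, -6)) is true, then b=4, then acc=0, then (i=-1), then acc=0, then (j=0), then acc=-4, then (j=1), then acc=-8, then returns 6. Both give 6.
An exhaustive pass over the 49 declared inputs shows identical outputs.
verdict: equivalent


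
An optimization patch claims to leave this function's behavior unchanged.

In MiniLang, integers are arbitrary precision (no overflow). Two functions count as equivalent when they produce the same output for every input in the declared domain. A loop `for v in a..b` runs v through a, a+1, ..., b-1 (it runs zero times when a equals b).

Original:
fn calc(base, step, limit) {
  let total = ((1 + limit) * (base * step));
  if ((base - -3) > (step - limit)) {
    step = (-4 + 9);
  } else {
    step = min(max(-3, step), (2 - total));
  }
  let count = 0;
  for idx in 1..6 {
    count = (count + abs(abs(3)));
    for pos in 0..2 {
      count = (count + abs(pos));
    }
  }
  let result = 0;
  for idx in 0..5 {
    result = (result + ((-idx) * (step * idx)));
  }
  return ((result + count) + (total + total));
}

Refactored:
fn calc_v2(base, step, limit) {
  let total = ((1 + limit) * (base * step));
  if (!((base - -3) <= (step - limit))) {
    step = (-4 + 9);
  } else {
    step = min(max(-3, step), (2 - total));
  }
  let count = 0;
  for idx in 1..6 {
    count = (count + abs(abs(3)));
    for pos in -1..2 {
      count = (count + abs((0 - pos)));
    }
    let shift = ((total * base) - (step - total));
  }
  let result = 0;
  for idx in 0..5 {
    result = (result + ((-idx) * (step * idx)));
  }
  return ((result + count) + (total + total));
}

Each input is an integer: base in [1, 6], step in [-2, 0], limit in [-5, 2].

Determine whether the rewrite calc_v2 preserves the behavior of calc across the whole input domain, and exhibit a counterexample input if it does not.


Not equivalent: base=1, step=-2, limit=-5 separates them (-114 vs -109).
calc: total becomes 8; next ((base - -3) > (step - limit)) evaluates to true; next step becomes 5; next count becomes 0; next at idx=1:; next count becomes 3; next at pos=0:; next count becomes 3; next at pos=1:; next count becomes 4; next at idx=2:; next count becomes 7; next at pos=0:; next count becomes 7; next at pos=1:; next count becomes 8; next at idx=3:; next count becomes 11; next at pos=0:; next count becomes 11; next at pos=1:; next count becomes 12; next at idx=4:; next count becomes 15; next at pos=0:; next count becomes 15; next at pos=1:; next count becomes 16; next at idx=5:; next count becomes 19; next at pos=0:; next count becomes 19; next at pos=1:; next count becomes 20; next result becomes 0; next at idx=0:; next result becomes 0; next at idx=1:; next result becomes -5; next at idx=2:; next result becomes -25; next at idx=3:; next result becomes -70; next at idx=4:; next result becomes -150; next final value -114
calc_v2: total becomes 8; next (!((base - -3) <= (step - limit))) evaluates to true; next step becomes 5; next count becomes 0; next at idx=1:; next count becomes 3; next at pos=-1:; next count becomes 4; next at pos=0:; next count becomes 4; next at pos=1:; next count becomes 5; next shift becomes 11; next at idx=2:; next count becomes 8; next at pos=-1:; next count becomes 9; next at pos=0:; next count becomes 9; next at pos=1:; next count becomes 10; next shift becomes 11; next at idx=3:; next count becomes 13; next at pos=-1:; next count becomes 14; next at pos=0:; next count becomes 14; next at pos=1:; next count becomes 15; next shift becomes 11; next at idx=4:; next count becomes 18; next at pos=-1:; next count becomes 19; next at pos=0:; next count becomes 19; next at pos=1:; next count becomes 20; next shift becomes 11; next at idx=5:; next count becomes 23; next at pos=-1:; next count becomes 24; next at pos=0:; next count becomes 24; next at pos=1:; next count becomes 25; next shift becomes 11; next result becomes 0; next at idx=0:; next result becomes 0; next at idx=1:; next result becomes -5; next at idx=2:; next result becomes -25; next at idx=3:; next result becomes -70; next at idx=4:; next result becomes -150; next final value -109
verdict: not equivalent; witness: base=1, step=-2, limit=-5


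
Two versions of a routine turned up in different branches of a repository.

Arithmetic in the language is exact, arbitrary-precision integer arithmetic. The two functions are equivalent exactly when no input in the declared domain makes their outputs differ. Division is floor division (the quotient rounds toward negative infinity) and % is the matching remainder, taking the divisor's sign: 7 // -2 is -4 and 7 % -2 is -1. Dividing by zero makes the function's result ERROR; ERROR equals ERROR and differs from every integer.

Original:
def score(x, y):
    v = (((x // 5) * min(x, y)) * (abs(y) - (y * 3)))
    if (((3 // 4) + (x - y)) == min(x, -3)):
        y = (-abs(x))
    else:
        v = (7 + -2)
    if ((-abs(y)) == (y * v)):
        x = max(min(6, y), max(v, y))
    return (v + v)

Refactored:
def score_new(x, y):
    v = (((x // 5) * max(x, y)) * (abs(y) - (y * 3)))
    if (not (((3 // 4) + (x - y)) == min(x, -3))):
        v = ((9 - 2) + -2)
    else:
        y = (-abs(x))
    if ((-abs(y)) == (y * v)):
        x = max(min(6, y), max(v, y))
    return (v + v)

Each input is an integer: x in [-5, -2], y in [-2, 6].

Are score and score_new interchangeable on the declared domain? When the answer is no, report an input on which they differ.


There is a counterexample at x=-2, y=1: -8 on one side, 4 on the other.
score: v=-4, then (((3 // 4) + (x - y)) == min(x, -3)) is true, then y=-2, then ((-abs(y)) == (y * v)) is false, then returns -8
score_new: v=2, then (not (((3 // 4) + (x - y)) == min(x, -3))) is false, then y=-2, then ((-abs(y)) == (y * v)) is false, then returns 4
verdict: not equivalent; witness: x=-2, y=1


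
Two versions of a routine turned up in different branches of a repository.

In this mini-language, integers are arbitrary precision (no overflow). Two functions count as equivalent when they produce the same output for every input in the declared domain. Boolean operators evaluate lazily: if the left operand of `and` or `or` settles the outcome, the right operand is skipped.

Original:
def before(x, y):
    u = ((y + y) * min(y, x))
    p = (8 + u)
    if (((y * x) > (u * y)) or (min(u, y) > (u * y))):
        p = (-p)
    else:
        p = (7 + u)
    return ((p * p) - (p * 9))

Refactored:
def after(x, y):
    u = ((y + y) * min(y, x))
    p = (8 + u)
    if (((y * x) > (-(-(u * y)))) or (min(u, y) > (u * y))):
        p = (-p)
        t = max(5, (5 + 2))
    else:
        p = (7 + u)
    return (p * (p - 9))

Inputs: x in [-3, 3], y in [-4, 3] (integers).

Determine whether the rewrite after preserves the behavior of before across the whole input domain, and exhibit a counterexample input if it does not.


The two versions differ — the changes include min/max/abs usage differs, local variable names differ, statement counts differ, constant usage differs, arithmetic usage differs.
Spot check at x=-3, y=-3 — before: u=18, then p=26, then (((y * x) > (u * y)) or (min(u, y) > (u * y))) is true, then p=-26, then returns 910. after: u=18, then p=26, then (((y * x) > (-(-(u * y)))) or (min(u, y) > (u * y))) is true, then p=-26, then t=7, then returns 910. Both give 910.
An exhaustive pass over the 56 declared inputs shows identical outputs.
verdict: equivalent


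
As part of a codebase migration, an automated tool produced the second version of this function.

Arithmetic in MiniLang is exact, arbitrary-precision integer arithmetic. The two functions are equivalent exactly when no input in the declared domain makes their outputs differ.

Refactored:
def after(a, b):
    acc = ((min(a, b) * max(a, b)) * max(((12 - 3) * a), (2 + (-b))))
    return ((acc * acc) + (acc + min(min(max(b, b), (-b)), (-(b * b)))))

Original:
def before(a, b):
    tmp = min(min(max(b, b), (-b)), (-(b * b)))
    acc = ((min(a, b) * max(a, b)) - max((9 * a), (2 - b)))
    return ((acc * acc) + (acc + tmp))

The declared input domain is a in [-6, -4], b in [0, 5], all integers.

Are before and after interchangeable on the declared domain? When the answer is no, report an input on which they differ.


There is a counterexample at a=-6, b=0: 2 on one side, 0 on the other.
before: tmp = 0; acc = -2; return 2
after: acc = 0; return 0
verdict: not equivalent; witness: a=-6, b=0


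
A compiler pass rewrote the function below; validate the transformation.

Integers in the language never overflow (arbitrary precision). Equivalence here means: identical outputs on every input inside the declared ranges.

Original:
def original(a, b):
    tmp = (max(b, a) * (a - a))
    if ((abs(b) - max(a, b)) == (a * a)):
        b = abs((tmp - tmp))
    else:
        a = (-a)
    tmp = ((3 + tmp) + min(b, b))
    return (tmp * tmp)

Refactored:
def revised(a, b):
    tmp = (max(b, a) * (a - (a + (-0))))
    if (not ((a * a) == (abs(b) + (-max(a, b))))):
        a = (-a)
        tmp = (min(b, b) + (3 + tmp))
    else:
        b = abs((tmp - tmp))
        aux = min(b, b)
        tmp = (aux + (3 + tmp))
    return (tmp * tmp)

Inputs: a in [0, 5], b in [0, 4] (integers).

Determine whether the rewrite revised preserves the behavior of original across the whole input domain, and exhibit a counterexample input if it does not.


Reading the diff, among the changes: arithmetic usage differs, and min/max/abs usage differs, and local variable names differ, and constant usage differs, and boolean connective usage differs, and statement counts differ.
As a probe, take a=2, b=4: original runs tmp=0, then ((abs(b) - max(a, b)) == (a * a)) is false, then a=-2, then tmp=7, then returns 49; revised runs tmp=0, then (not ((a * a) == (abs(b) + (-max(a, b))))) is true, then a=-2, then tmp=7, then returns 49; both end at 49.
Checked all 30 inputs in the declared domain: the outputs agree on every one.
verdict: equivalent


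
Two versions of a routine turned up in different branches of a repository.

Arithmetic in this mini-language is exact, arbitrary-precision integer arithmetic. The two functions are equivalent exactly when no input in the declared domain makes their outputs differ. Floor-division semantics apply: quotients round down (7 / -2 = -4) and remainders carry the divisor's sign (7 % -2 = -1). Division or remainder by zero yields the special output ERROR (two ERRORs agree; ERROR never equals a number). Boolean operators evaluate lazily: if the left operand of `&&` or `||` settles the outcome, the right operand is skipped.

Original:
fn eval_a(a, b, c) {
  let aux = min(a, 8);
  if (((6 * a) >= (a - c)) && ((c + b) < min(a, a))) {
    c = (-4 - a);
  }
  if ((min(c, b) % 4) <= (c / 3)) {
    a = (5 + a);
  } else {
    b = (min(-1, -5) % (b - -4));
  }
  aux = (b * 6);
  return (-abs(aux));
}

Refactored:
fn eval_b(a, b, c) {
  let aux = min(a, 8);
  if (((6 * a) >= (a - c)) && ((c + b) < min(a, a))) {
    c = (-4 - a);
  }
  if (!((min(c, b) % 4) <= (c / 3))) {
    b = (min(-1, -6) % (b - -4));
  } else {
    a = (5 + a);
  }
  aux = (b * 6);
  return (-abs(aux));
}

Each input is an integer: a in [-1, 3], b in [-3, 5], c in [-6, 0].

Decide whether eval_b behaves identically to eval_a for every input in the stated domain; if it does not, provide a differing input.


Not equivalent: a=-1, b=-2, c=-6 separates them (-6 vs 0).
eval_a: aux = -1; (((6 * a) >= (a - c)) && ((c + b) < min(a, a))) -> false; ((min(c, b) % 4) <= (c / 3)) -> false; b = 1; aux = 6; return -6
eval_b: aux = -1; (((6 * a) >= (a - c)) && ((c + b) < min(a, a))) -> false; (!((min(c, b) % 4) <= (c / 3))) -> true; b = 0; aux = 0; return 0
verdict: not equivalent; witness: a=-1, b=-2, c=-6


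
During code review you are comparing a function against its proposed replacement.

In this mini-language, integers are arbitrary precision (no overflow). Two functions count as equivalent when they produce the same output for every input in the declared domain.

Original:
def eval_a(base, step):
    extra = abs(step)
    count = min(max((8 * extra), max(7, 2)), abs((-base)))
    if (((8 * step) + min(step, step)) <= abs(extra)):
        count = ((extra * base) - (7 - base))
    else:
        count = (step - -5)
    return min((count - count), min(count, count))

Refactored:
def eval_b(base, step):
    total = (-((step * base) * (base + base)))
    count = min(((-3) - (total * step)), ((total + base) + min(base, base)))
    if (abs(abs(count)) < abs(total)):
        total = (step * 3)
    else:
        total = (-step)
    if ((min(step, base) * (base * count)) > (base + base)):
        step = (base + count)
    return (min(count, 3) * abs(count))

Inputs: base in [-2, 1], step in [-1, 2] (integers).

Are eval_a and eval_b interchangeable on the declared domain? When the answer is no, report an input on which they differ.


There is a counterexample at base=-2, step=-1: -11 on one side, 12 on the other.
eval_a: extra := 1 | count := 2 | (((8 * step) + min(step, step)) <= abs(extra)): true | count := -11 | result -11
eval_b: total := 8 | count := 4 | (abs(abs(count)) < abs(total)): true | total := -3 | ((min(step, base) * (base * count)) > (base + base)): true | step := 2 | result 12
verdict: not equivalent; witness: base=-2, step=-1


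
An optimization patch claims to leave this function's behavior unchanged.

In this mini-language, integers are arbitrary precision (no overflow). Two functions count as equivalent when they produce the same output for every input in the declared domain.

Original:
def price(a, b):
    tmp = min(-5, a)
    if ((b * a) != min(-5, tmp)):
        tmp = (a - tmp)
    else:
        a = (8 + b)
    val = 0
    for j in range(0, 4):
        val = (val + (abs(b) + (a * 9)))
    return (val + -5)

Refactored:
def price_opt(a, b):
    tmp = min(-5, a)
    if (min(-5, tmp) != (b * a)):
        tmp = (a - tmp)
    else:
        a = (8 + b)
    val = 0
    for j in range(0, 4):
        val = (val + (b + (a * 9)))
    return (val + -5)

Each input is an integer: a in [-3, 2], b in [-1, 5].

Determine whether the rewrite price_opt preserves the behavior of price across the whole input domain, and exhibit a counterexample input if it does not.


These are not equivalent — on a=-3, b=-1 the outputs split (-109 vs -117).
price: tmp = -5; ((b * a) != min(-5, tmp)) -> true; tmp = 2; val = 0; [j=0]; val = -26; [j=1]; val = -52; [j=2]; val = -78; [j=3]; val = -104; return -109
price_opt: tmp = -5; (min(-5, tmp) != (b * a)) -> true; tmp = 2; val = 0; [j=0]; val = -28; [j=1]; val = -56; [j=2]; val = -84; [j=3]; val = -112; return -117
verdict: not equivalent; witness: a=-3, b=-1


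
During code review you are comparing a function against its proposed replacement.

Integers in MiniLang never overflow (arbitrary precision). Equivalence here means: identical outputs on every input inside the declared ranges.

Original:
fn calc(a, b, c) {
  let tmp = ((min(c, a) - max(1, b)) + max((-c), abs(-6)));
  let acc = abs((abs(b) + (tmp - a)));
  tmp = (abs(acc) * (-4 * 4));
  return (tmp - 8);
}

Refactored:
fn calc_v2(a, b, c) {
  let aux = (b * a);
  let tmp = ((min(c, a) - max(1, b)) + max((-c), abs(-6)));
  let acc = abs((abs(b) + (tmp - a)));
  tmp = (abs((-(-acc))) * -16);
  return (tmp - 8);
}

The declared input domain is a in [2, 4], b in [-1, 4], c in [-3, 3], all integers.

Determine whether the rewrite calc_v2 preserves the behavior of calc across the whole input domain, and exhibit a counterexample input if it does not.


Although statement counts differ, constant usage differs, local variable names differ, 126/126 inputs agree.
verdict: equivalent


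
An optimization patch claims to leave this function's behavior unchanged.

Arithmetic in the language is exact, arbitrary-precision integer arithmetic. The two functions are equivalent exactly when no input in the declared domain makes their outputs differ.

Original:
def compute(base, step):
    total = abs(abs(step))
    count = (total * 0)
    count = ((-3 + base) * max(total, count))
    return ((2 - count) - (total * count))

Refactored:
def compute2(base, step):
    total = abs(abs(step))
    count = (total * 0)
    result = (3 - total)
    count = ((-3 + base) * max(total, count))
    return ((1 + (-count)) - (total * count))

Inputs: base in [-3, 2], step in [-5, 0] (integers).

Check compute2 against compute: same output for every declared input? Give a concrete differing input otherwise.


The rewrite breaks on base=-3, step=-5, where the results are 182 and 181.
compute: total becomes 5; next count becomes 0; next count becomes -30; next final value 182
compute2: total becomes 5; next count becomes 0; next result becomes -2; next count becomes -30; next final value 181
verdict: not equivalent; witness: base=-3, step=-5


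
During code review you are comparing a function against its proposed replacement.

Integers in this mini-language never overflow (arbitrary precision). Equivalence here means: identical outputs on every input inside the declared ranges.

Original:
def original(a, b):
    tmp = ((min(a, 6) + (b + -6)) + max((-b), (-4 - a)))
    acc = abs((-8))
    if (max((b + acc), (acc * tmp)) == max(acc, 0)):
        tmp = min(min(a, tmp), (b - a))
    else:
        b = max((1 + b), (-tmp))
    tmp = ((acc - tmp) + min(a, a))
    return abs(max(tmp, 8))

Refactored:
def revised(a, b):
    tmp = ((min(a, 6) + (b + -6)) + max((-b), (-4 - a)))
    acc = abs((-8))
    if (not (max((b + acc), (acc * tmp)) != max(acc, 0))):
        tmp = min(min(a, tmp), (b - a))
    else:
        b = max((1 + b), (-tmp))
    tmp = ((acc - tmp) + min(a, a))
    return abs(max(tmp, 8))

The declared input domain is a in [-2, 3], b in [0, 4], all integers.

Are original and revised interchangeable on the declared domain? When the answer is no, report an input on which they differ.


The two versions differ — the changes include boolean connective usage differs, comparison usage differs.
Spot check at a=-1, b=2 — original: tmp := -7 | acc := 8 | (max((b + acc), (acc * tmp)) == max(acc, 0)): false | b := 7 | tmp := 14 | result 14. revised: tmp := -7 | acc := 8 | (not (max((b + acc), (acc * tmp)) != max(acc, 0))): false | b := 7 | tmp := 14 | result 14. Both give 14.
An exhaustive pass over the 30 declared inputs shows identical outputs.
verdict: equivalent


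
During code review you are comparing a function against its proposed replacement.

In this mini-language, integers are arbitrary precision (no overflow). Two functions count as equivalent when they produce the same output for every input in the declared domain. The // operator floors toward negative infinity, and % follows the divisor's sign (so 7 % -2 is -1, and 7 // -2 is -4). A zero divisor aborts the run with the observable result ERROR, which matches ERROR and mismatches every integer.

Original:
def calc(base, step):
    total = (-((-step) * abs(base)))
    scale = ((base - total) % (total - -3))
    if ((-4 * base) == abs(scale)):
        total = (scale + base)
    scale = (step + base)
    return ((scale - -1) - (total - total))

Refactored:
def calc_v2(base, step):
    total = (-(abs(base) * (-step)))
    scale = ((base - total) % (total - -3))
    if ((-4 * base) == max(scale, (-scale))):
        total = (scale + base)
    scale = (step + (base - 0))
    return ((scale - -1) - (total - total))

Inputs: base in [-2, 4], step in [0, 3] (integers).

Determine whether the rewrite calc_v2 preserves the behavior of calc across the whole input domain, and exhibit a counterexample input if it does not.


This is a faithful refactor — constant usage differs, min/max/abs usage differs, arithmetic usage differs, but the computed results match everywhere.
One worked example (base=2, step=3) — calc: total=6, then scale=5, then ((-4 * base) == abs(scale)) is false, then scale=5, then returns 6; calc_v2: total=6, then scale=5, then ((-4 * base) == max(scale, (-scale))) is false, then scale=5, then returns 6; agreement on 6.
Every one of the 28 inputs gives matching results.
verdict: equivalent


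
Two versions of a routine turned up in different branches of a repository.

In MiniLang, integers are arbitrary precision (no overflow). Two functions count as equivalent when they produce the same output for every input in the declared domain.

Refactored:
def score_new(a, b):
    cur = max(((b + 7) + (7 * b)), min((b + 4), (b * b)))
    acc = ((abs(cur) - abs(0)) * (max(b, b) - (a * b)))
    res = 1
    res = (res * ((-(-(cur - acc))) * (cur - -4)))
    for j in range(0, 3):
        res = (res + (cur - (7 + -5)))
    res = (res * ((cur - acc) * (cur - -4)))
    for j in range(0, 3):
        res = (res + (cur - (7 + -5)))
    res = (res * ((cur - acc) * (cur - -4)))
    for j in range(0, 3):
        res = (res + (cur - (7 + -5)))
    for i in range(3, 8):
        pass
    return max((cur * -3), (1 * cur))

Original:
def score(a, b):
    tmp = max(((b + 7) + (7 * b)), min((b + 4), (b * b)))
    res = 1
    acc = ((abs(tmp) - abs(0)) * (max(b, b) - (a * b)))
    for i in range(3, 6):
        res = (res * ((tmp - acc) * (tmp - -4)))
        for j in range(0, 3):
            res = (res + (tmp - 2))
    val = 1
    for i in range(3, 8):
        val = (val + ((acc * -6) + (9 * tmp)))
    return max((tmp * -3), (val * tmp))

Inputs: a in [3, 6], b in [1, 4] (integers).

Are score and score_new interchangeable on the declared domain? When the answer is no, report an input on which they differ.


Evaluate both at a=3, b=1.
score: tmp = 15; res = 1; acc = -30; [i=3]; res = 855; [j=0]; res = 868; [j=1]; res = 881; [j=2]; res = 894; [i=4]; res = 764370; [j=0]; res = 764383; [j=1]; res = 764396; [j=2]; res = 764409; [i=5]; res = 653569695; [j=0]; res = 653569708; [j=1]; res = 653569721; [j=2]; res = 653569734; val = 1; [i=3]; val = 316; [i=4]; val = 631; [i=5]; val = 946; [i=6]; val = 1261; [i=7]; val = 1576; return 23640
score_new: cur = 15; acc = -30; res = 1; res = 855; [j=0]; res = 868; [j=1]; res = 881; [j=2]; res = 894; res = 764370; [j=0]; res = 764383; [j=1]; res = 764396; [j=2]; res = 764409; res = 653569695; [j=0]; res = 653569708; [j=1]; res = 653569721; [j=2]; res = 653569734; [i=3]; [i=4]; [i=5]; [i=6]; [i=7]; return 15
23640 and 15 differ, so these are not the same function on this domain.
verdict: not equivalent; witness: a=3, b=1


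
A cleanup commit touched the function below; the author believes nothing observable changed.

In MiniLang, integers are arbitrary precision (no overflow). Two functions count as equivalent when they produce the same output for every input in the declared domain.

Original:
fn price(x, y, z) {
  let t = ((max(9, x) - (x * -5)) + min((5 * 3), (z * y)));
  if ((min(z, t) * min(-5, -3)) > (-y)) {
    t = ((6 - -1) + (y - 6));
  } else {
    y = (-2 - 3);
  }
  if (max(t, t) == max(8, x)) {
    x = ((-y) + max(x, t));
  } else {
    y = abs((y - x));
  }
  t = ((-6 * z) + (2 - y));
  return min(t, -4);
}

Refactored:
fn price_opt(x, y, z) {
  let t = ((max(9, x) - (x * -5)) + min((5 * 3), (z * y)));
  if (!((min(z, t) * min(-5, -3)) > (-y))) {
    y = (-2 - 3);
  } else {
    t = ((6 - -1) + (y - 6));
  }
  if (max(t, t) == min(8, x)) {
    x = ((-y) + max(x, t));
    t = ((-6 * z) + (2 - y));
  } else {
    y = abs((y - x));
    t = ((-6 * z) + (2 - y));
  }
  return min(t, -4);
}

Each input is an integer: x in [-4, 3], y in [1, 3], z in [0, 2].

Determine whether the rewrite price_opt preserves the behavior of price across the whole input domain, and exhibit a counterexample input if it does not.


There is a counterexample at x=-1, y=2, z=2: -5 on one side, -14 on the other.
price: t=8, then ((min(z, t) * min(-5, -3)) > (-y)) is false, then y=-5, then (max(t, t) == max(8, x)) is true, then x=13, then t=-5, then returns -5
price_opt: t=8, then (!((min(z, t) * min(-5, -3)) > (-y))) is true, then y=-5, then (max(t, t) == min(8, x)) is false, then y=4, then t=-14, then returns -14
verdict: not equivalent; witness: x=-1, y=2, z=2


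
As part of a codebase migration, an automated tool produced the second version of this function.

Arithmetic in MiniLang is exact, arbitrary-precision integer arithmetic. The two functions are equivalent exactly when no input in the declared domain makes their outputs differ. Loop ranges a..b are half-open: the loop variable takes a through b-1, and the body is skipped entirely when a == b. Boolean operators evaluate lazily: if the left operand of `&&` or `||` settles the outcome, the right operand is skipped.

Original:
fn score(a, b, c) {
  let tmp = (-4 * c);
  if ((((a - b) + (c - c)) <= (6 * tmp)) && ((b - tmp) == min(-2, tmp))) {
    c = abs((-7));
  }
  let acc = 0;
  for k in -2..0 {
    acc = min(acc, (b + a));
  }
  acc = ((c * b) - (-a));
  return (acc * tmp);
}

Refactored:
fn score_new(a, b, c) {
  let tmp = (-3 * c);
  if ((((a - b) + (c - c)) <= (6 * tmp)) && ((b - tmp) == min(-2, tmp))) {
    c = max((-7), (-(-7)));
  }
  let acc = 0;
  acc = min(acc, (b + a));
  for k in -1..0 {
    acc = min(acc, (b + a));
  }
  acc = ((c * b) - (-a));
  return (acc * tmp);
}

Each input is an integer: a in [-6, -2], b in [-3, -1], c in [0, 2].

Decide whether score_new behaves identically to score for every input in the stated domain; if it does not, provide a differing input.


On input a=-6, b=-3, c=1, score returns 36 while score_new returns 27.
verdict: not equivalent; witness: a=-6, b=-3, c=1


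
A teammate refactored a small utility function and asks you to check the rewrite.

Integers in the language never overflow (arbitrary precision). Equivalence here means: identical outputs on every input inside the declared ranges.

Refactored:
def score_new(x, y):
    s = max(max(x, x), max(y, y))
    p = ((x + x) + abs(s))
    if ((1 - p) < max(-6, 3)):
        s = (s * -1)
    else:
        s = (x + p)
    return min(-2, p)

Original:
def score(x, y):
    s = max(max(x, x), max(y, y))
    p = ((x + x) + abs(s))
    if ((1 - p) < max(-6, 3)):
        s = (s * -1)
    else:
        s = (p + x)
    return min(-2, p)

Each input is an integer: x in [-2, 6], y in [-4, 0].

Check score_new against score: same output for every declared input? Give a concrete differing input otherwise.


Comparing the listings, the differences include: same computation, different form.
As a probe, take x=-2, y=-3: score runs s becomes -2; next p becomes -2; next ((1 - p) < max(-6, 3)) evaluates to false; next s becomes -4; next final value -2; score_new runs s becomes -2; next p becomes -2; next ((1 - p) < max(-6, 3)) evaluates to false; next s becomes -4; next final value -2; both end at -2.
Checked all 45 inputs in the declared domain: the outputs agree on every one.
verdict: equivalent


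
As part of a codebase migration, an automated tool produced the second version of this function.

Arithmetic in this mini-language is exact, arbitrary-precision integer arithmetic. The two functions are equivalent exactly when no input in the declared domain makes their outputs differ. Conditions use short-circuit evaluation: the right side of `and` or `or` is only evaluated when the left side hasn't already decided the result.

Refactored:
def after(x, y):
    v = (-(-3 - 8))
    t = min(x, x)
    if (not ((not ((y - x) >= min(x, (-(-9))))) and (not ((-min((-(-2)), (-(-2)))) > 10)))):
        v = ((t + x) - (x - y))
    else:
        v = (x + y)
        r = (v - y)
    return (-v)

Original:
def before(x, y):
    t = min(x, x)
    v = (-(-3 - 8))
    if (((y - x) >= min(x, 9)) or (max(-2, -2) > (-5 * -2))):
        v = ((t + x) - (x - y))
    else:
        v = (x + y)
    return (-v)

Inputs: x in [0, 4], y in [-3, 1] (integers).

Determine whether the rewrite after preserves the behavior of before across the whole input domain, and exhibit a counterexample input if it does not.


Behavior is preserved: although arithmetic usage differs, and boolean connective usage differs, and constant usage differs, and min/max/abs usage differs, and statement counts differ, and local variable names differ, the outputs never diverge.
One worked example (x=1, y=1) — before: t := 1 | v := 11 | (((y - x) >= min(x, 9)) or (max(-2, -2) > (-5 * -2))): false | v := 2 | result -2; after: v := 11 | t := 1 | (not ((not ((y - x) >= min(x, (-(-9))))) and (not ((-min((-(-2)), (-(-2)))) > 10)))): false | v := 2 | r := 1 | result -2; agreement on -2.
Across all 25 domain points the two functions coincide.
verdict: equivalent


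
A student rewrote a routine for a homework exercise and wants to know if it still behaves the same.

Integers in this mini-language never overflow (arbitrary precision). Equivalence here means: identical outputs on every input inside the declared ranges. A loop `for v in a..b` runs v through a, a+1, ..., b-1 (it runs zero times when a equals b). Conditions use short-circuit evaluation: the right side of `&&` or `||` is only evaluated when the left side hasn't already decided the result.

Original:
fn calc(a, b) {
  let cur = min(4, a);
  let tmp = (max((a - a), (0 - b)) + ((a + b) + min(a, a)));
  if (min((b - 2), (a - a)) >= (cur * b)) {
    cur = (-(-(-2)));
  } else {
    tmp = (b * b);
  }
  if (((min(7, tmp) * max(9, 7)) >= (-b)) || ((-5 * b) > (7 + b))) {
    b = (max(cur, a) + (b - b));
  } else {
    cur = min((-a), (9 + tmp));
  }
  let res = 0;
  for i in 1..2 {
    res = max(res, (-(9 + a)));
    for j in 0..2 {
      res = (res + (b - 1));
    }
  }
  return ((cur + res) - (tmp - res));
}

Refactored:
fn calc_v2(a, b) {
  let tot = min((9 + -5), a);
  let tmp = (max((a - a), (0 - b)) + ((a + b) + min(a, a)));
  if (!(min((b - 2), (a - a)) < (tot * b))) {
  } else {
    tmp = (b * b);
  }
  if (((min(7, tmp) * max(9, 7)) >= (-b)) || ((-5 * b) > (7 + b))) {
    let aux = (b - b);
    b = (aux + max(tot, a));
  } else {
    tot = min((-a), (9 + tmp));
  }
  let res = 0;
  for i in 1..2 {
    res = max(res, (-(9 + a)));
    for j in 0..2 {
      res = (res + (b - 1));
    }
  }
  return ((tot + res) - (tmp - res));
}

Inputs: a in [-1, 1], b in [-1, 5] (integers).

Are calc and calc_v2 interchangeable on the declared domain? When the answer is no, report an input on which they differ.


At a=-1, b=2: calc gives -10, calc_v2 gives -9.
verdict: not equivalent; witness: a=-1, b=2


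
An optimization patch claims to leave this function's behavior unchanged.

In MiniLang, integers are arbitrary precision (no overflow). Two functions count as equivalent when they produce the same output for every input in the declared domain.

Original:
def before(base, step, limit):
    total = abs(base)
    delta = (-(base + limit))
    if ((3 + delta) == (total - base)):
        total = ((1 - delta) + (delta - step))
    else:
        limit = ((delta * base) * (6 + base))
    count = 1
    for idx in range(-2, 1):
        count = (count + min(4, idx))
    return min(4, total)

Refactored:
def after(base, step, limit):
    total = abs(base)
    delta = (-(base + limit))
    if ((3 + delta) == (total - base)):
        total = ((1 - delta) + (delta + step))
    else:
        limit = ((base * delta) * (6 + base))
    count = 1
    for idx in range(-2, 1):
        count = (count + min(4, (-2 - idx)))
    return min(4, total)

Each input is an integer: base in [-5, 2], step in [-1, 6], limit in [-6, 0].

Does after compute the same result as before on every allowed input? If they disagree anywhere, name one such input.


Try base=-5, step=-1, limit=-2.
before: total := 5 | delta := 7 | ((3 + delta) == (total - base)): true | total := 2 | count := 1 | iter idx=-2: | count := -1 | iter idx=-1: | count := -2 | iter idx=0: | count := -2 | result 2
after: total := 5 | delta := 7 | ((3 + delta) == (total - base)): true | total := 0 | count := 1 | iter idx=-2: | count := 1 | iter idx=-1: | count := 0 | iter idx=0: | count := -2 | result 0
2 against 0: the behavior changed.
verdict: not equivalent; witness: base=-5, step=-1, limit=-2


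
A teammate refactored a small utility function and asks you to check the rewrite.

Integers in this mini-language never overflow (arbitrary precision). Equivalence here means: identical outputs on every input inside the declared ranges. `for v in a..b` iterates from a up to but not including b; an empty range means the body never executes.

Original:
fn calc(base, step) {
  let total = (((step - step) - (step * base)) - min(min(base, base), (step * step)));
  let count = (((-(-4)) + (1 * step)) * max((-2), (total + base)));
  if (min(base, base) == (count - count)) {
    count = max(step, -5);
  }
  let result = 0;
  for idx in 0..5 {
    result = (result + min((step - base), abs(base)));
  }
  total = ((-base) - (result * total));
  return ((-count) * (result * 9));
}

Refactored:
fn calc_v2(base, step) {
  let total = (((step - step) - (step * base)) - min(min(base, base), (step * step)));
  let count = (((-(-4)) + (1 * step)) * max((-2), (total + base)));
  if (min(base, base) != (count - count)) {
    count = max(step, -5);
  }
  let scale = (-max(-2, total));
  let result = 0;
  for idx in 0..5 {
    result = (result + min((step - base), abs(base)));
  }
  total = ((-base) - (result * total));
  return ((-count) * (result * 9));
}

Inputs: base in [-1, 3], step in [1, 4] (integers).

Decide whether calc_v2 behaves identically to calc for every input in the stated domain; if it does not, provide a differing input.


Run the pair on base=-1, step=1.
calc: total becomes 2; next count becomes 5; next (min(base, base) == (count - count)) evaluates to false; next result becomes 0; next at idx=0:; next result becomes 1; next at idx=1:; next result becomes 2; next at idx=2:; next result becomes 3; next at idx=3:; next result becomes 4; next at idx=4:; next result becomes 5; next total becomes -9; next final value -225
calc_v2: total becomes 2; next count becomes 5; next (min(base, base) != (count - count)) evaluates to true; next count becomes 1; next scale becomes -2; next result becomes 0; next at idx=0:; next result becomes 1; next at idx=1:; next result becomes 2; next at idx=2:; next result becomes 3; next at idx=3:; next result becomes 4; next at idx=4:; next result becomes 5; next total becomes -9; next final value -45
-225 vs -45 — the two versions disagree here.
verdict: not equivalent; witness: base=-1, step=1


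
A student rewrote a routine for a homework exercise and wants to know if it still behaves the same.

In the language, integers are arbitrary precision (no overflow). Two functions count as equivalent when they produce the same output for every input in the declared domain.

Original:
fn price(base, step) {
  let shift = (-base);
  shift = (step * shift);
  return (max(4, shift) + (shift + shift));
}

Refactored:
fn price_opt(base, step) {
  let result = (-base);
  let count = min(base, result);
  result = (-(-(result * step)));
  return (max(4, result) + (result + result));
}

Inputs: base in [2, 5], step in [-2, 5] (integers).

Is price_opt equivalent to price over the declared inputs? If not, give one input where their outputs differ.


Side by side, the visible changes include: statement counts differ, local variable names differ, min/max/abs usage differs.
One worked example (base=5, step=5) — price: shift=-5, then shift=-25, then returns -46; price_opt: result=-5, then count=-5, then result=-25, then returns -46; agreement on -46.
Checked all 32 inputs in the declared domain: the outputs agree on every one.
verdict: equivalent


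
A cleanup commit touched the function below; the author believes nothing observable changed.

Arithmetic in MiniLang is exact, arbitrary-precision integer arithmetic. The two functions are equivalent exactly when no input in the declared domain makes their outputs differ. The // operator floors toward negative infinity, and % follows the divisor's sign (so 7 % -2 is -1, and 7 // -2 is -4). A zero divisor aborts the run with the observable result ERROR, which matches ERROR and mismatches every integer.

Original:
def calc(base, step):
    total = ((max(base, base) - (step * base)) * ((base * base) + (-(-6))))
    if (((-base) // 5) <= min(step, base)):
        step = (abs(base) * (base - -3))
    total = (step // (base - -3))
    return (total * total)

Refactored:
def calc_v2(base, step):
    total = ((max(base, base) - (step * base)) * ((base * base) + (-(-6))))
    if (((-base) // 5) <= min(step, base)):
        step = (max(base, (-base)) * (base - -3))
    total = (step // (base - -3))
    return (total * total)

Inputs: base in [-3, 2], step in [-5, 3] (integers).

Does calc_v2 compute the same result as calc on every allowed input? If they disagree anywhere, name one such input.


Equivalent — the differences include min/max/abs usage differs, yet no declared input distinguishes the two.
One worked example (base=2, step=-4) — calc: total = 100; (((-base) // 5) <= min(step, base)) -> false; total = -1; return 1; calc_v2: total = 100; (((-base) // 5) <= min(step, base)) -> false; total = -1; return 1; agreement on 1.
Across all 54 domain points the two functions coincide.
verdict: equivalent
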